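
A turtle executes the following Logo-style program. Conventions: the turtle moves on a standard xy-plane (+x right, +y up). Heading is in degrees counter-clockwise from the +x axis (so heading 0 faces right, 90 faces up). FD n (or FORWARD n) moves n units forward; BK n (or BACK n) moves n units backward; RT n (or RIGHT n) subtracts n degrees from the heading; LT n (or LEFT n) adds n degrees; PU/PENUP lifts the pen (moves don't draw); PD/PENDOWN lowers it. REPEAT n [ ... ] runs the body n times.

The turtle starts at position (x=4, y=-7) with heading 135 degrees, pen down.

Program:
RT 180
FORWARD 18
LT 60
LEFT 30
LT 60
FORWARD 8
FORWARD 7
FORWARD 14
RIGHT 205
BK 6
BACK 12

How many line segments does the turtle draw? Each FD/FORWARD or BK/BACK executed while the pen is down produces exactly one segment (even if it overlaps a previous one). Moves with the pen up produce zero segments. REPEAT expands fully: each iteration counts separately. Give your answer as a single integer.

Answer: 6

Derivation:
Executing turtle program step by step:
Start: pos=(4,-7), heading=135, pen down
RT 180: heading 135 -> 315
FD 18: (4,-7) -> (16.728,-19.728) [heading=315, draw]
LT 60: heading 315 -> 15
LT 30: heading 15 -> 45
LT 60: heading 45 -> 105
FD 8: (16.728,-19.728) -> (14.657,-12.001) [heading=105, draw]
FD 7: (14.657,-12.001) -> (12.846,-5.239) [heading=105, draw]
FD 14: (12.846,-5.239) -> (9.222,8.284) [heading=105, draw]
RT 205: heading 105 -> 260
BK 6: (9.222,8.284) -> (10.264,14.193) [heading=260, draw]
BK 12: (10.264,14.193) -> (12.348,26.01) [heading=260, draw]
Final: pos=(12.348,26.01), heading=260, 6 segment(s) drawn
Segments drawn: 6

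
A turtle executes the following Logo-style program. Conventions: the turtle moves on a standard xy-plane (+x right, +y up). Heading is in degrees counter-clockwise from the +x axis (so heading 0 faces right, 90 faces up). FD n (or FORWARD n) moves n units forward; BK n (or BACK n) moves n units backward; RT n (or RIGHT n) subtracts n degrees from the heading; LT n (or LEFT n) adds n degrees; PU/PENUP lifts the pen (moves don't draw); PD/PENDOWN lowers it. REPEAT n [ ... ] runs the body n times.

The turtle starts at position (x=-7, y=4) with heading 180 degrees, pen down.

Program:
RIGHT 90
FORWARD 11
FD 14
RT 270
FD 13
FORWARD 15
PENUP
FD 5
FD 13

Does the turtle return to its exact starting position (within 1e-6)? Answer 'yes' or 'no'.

Executing turtle program step by step:
Start: pos=(-7,4), heading=180, pen down
RT 90: heading 180 -> 90
FD 11: (-7,4) -> (-7,15) [heading=90, draw]
FD 14: (-7,15) -> (-7,29) [heading=90, draw]
RT 270: heading 90 -> 180
FD 13: (-7,29) -> (-20,29) [heading=180, draw]
FD 15: (-20,29) -> (-35,29) [heading=180, draw]
PU: pen up
FD 5: (-35,29) -> (-40,29) [heading=180, move]
FD 13: (-40,29) -> (-53,29) [heading=180, move]
Final: pos=(-53,29), heading=180, 4 segment(s) drawn

Start position: (-7, 4)
Final position: (-53, 29)
Distance = 52.355; >= 1e-6 -> NOT closed

Answer: no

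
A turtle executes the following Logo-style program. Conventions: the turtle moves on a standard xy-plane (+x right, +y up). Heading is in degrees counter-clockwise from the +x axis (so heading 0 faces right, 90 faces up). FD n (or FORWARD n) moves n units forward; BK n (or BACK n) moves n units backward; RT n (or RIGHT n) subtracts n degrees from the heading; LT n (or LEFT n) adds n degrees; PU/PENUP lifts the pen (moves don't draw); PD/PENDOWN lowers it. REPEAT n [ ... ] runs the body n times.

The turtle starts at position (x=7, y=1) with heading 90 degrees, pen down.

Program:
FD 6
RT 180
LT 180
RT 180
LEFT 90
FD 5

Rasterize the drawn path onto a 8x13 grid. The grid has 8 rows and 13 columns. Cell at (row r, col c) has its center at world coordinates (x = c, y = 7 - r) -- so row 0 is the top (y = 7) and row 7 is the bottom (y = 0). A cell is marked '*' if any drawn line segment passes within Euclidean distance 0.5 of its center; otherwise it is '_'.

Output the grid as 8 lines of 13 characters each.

Segment 0: (7,1) -> (7,7)
Segment 1: (7,7) -> (12,7)

Answer: _______******
_______*_____
_______*_____
_______*_____
_______*_____
_______*_____
_______*_____
_____________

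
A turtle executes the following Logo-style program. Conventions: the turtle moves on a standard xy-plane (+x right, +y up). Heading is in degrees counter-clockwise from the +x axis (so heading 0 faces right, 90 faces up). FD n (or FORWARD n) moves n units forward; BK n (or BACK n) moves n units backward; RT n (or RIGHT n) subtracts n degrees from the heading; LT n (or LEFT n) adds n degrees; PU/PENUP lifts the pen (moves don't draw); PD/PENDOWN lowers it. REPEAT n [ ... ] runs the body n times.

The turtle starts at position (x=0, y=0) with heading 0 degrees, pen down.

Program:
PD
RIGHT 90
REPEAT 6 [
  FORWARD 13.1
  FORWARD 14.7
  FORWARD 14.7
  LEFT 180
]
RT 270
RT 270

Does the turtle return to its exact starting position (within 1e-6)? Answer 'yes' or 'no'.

Answer: yes

Derivation:
Executing turtle program step by step:
Start: pos=(0,0), heading=0, pen down
PD: pen down
RT 90: heading 0 -> 270
REPEAT 6 [
  -- iteration 1/6 --
  FD 13.1: (0,0) -> (0,-13.1) [heading=270, draw]
  FD 14.7: (0,-13.1) -> (0,-27.8) [heading=270, draw]
  FD 14.7: (0,-27.8) -> (0,-42.5) [heading=270, draw]
  LT 180: heading 270 -> 90
  -- iteration 2/6 --
  FD 13.1: (0,-42.5) -> (0,-29.4) [heading=90, draw]
  FD 14.7: (0,-29.4) -> (0,-14.7) [heading=90, draw]
  FD 14.7: (0,-14.7) -> (0,0) [heading=90, draw]
  LT 180: heading 90 -> 270
  -- iteration 3/6 --
  FD 13.1: (0,0) -> (0,-13.1) [heading=270, draw]
  FD 14.7: (0,-13.1) -> (0,-27.8) [heading=270, draw]
  FD 14.7: (0,-27.8) -> (0,-42.5) [heading=270, draw]
  LT 180: heading 270 -> 90
  -- iteration 4/6 --
  FD 13.1: (0,-42.5) -> (0,-29.4) [heading=90, draw]
  FD 14.7: (0,-29.4) -> (0,-14.7) [heading=90, draw]
  FD 14.7: (0,-14.7) -> (0,0) [heading=90, draw]
  LT 180: heading 90 -> 270
  -- iteration 5/6 --
  FD 13.1: (0,0) -> (0,-13.1) [heading=270, draw]
  FD 14.7: (0,-13.1) -> (0,-27.8) [heading=270, draw]
  FD 14.7: (0,-27.8) -> (0,-42.5) [heading=270, draw]
  LT 180: heading 270 -> 90
  -- iteration 6/6 --
  FD 13.1: (0,-42.5) -> (0,-29.4) [heading=90, draw]
  FD 14.7: (0,-29.4) -> (0,-14.7) [heading=90, draw]
  FD 14.7: (0,-14.7) -> (0,0) [heading=90, draw]
  LT 180: heading 90 -> 270
]
RT 270: heading 270 -> 0
RT 270: heading 0 -> 90
Final: pos=(0,0), heading=90, 18 segment(s) drawn

Start position: (0, 0)
Final position: (0, 0)
Distance = 0; < 1e-6 -> CLOSED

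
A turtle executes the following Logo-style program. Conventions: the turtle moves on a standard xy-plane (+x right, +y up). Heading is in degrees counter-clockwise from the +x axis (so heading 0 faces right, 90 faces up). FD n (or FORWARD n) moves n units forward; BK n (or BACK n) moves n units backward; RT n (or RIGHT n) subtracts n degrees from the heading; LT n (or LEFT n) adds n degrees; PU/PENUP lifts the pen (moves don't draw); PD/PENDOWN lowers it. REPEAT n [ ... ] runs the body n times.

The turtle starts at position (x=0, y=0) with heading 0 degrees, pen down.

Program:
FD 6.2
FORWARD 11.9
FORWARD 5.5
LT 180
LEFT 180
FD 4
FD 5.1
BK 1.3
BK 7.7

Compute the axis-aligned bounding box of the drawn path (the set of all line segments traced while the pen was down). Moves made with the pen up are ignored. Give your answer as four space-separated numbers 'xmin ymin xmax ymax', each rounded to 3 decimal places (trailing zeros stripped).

Answer: 0 0 32.7 0

Derivation:
Executing turtle program step by step:
Start: pos=(0,0), heading=0, pen down
FD 6.2: (0,0) -> (6.2,0) [heading=0, draw]
FD 11.9: (6.2,0) -> (18.1,0) [heading=0, draw]
FD 5.5: (18.1,0) -> (23.6,0) [heading=0, draw]
LT 180: heading 0 -> 180
LT 180: heading 180 -> 0
FD 4: (23.6,0) -> (27.6,0) [heading=0, draw]
FD 5.1: (27.6,0) -> (32.7,0) [heading=0, draw]
BK 1.3: (32.7,0) -> (31.4,0) [heading=0, draw]
BK 7.7: (31.4,0) -> (23.7,0) [heading=0, draw]
Final: pos=(23.7,0), heading=0, 7 segment(s) drawn

Segment endpoints: x in {0, 6.2, 18.1, 23.6, 23.7, 27.6, 31.4, 32.7}, y in {0, 0, 0, 0, 0}
xmin=0, ymin=0, xmax=32.7, ymax=0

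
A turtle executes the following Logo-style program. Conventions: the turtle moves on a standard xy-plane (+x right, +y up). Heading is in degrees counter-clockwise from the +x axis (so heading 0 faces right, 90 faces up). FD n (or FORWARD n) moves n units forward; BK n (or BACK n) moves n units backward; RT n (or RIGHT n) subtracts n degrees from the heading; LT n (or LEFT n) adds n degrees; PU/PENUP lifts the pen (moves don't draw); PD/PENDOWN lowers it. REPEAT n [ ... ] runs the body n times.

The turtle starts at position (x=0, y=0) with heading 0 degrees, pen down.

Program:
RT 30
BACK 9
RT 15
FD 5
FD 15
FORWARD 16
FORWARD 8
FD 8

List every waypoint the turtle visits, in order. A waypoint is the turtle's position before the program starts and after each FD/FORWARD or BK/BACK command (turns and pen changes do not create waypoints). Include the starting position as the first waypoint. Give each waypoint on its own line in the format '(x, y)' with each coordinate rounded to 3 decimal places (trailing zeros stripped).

Answer: (0, 0)
(-7.794, 4.5)
(-4.259, 0.964)
(6.348, -9.642)
(17.662, -20.956)
(23.318, -26.613)
(28.975, -32.27)

Derivation:
Executing turtle program step by step:
Start: pos=(0,0), heading=0, pen down
RT 30: heading 0 -> 330
BK 9: (0,0) -> (-7.794,4.5) [heading=330, draw]
RT 15: heading 330 -> 315
FD 5: (-7.794,4.5) -> (-4.259,0.964) [heading=315, draw]
FD 15: (-4.259,0.964) -> (6.348,-9.642) [heading=315, draw]
FD 16: (6.348,-9.642) -> (17.662,-20.956) [heading=315, draw]
FD 8: (17.662,-20.956) -> (23.318,-26.613) [heading=315, draw]
FD 8: (23.318,-26.613) -> (28.975,-32.27) [heading=315, draw]
Final: pos=(28.975,-32.27), heading=315, 6 segment(s) drawn
Waypoints (7 total):
(0, 0)
(-7.794, 4.5)
(-4.259, 0.964)
(6.348, -9.642)
(17.662, -20.956)
(23.318, -26.613)
(28.975, -32.27)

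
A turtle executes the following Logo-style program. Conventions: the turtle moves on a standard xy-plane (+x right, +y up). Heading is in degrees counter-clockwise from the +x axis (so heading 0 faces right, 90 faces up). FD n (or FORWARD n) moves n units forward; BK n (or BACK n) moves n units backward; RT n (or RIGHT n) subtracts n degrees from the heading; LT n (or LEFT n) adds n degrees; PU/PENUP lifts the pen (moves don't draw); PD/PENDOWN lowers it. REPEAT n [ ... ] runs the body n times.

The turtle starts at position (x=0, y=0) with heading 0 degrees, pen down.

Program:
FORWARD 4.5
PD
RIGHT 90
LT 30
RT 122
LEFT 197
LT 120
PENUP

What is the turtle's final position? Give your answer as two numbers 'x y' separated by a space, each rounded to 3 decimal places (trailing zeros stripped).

Executing turtle program step by step:
Start: pos=(0,0), heading=0, pen down
FD 4.5: (0,0) -> (4.5,0) [heading=0, draw]
PD: pen down
RT 90: heading 0 -> 270
LT 30: heading 270 -> 300
RT 122: heading 300 -> 178
LT 197: heading 178 -> 15
LT 120: heading 15 -> 135
PU: pen up
Final: pos=(4.5,0), heading=135, 1 segment(s) drawn

Answer: 4.5 0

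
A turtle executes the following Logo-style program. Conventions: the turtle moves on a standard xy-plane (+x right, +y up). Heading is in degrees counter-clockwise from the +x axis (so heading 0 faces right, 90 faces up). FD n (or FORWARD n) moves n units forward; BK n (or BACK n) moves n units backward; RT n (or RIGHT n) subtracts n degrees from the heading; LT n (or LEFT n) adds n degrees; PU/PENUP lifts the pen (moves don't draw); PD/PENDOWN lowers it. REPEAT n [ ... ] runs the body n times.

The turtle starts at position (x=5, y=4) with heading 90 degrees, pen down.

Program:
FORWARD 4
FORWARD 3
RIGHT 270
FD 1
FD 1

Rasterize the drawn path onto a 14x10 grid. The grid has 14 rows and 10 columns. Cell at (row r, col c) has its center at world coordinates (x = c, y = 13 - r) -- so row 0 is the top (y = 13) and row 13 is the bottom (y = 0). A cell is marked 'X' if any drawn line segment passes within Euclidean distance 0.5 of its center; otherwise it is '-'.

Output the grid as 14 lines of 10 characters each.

Answer: ----------
----------
---XXX----
-----X----
-----X----
-----X----
-----X----
-----X----
-----X----
-----X----
----------
----------
----------
----------

Derivation:
Segment 0: (5,4) -> (5,8)
Segment 1: (5,8) -> (5,11)
Segment 2: (5,11) -> (4,11)
Segment 3: (4,11) -> (3,11)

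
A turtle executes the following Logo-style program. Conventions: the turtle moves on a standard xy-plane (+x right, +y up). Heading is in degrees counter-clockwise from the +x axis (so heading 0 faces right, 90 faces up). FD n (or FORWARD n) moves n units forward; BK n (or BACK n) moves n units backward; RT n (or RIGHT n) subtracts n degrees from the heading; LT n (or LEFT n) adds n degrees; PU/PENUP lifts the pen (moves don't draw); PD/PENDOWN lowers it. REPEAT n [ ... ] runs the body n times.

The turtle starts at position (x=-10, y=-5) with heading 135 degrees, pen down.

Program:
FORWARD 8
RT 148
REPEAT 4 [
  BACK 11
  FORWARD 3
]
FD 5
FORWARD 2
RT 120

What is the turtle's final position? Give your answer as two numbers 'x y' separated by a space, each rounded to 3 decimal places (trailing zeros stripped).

Executing turtle program step by step:
Start: pos=(-10,-5), heading=135, pen down
FD 8: (-10,-5) -> (-15.657,0.657) [heading=135, draw]
RT 148: heading 135 -> 347
REPEAT 4 [
  -- iteration 1/4 --
  BK 11: (-15.657,0.657) -> (-26.375,3.131) [heading=347, draw]
  FD 3: (-26.375,3.131) -> (-23.452,2.456) [heading=347, draw]
  -- iteration 2/4 --
  BK 11: (-23.452,2.456) -> (-34.17,4.931) [heading=347, draw]
  FD 3: (-34.17,4.931) -> (-31.247,4.256) [heading=347, draw]
  -- iteration 3/4 --
  BK 11: (-31.247,4.256) -> (-41.965,6.731) [heading=347, draw]
  FD 3: (-41.965,6.731) -> (-39.042,6.056) [heading=347, draw]
  -- iteration 4/4 --
  BK 11: (-39.042,6.056) -> (-49.76,8.53) [heading=347, draw]
  FD 3: (-49.76,8.53) -> (-46.837,7.855) [heading=347, draw]
]
FD 5: (-46.837,7.855) -> (-41.965,6.731) [heading=347, draw]
FD 2: (-41.965,6.731) -> (-40.016,6.281) [heading=347, draw]
RT 120: heading 347 -> 227
Final: pos=(-40.016,6.281), heading=227, 11 segment(s) drawn

Answer: -40.016 6.281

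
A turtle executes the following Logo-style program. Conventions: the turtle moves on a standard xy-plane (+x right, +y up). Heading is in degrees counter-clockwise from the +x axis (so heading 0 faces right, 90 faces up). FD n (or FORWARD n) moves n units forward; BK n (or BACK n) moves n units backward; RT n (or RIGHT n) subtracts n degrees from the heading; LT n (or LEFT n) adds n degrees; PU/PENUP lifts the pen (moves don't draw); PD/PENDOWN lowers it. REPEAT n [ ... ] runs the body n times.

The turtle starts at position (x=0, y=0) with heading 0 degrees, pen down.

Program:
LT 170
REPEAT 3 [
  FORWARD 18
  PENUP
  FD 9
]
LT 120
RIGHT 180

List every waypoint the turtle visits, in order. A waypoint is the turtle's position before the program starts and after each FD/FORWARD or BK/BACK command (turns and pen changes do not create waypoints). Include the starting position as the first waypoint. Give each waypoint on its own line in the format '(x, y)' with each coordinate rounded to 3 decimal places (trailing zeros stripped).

Answer: (0, 0)
(-17.727, 3.126)
(-26.59, 4.689)
(-44.316, 7.814)
(-53.18, 9.377)
(-70.906, 12.503)
(-79.769, 14.066)

Derivation:
Executing turtle program step by step:
Start: pos=(0,0), heading=0, pen down
LT 170: heading 0 -> 170
REPEAT 3 [
  -- iteration 1/3 --
  FD 18: (0,0) -> (-17.727,3.126) [heading=170, draw]
  PU: pen up
  FD 9: (-17.727,3.126) -> (-26.59,4.689) [heading=170, move]
  -- iteration 2/3 --
  FD 18: (-26.59,4.689) -> (-44.316,7.814) [heading=170, move]
  PU: pen up
  FD 9: (-44.316,7.814) -> (-53.18,9.377) [heading=170, move]
  -- iteration 3/3 --
  FD 18: (-53.18,9.377) -> (-70.906,12.503) [heading=170, move]
  PU: pen up
  FD 9: (-70.906,12.503) -> (-79.769,14.066) [heading=170, move]
]
LT 120: heading 170 -> 290
RT 180: heading 290 -> 110
Final: pos=(-79.769,14.066), heading=110, 1 segment(s) drawn
Waypoints (7 total):
(0, 0)
(-17.727, 3.126)
(-26.59, 4.689)
(-44.316, 7.814)
(-53.18, 9.377)
(-70.906, 12.503)
(-79.769, 14.066)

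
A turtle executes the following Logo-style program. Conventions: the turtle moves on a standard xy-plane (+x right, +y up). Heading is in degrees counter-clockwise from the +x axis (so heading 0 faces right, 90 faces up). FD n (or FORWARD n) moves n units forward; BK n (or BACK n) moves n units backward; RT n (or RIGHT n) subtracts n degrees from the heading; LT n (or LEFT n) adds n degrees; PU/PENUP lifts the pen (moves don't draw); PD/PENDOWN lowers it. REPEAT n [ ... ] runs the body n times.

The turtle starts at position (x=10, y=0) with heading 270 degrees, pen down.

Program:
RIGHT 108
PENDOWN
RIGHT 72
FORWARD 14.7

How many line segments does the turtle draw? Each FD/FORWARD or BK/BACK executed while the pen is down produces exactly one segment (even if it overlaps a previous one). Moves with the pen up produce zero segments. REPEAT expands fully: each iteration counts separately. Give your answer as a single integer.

Executing turtle program step by step:
Start: pos=(10,0), heading=270, pen down
RT 108: heading 270 -> 162
PD: pen down
RT 72: heading 162 -> 90
FD 14.7: (10,0) -> (10,14.7) [heading=90, draw]
Final: pos=(10,14.7), heading=90, 1 segment(s) drawn
Segments drawn: 1

Answer: 1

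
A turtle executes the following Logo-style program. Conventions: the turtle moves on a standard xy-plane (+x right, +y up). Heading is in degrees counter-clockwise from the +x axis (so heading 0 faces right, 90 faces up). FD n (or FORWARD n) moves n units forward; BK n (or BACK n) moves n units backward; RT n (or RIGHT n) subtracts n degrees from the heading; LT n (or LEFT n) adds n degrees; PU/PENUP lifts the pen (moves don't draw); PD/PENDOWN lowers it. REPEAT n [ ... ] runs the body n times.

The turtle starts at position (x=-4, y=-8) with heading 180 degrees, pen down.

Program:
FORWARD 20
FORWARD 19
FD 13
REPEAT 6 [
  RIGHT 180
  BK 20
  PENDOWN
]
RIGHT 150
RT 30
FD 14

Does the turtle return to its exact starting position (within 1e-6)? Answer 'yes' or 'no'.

Executing turtle program step by step:
Start: pos=(-4,-8), heading=180, pen down
FD 20: (-4,-8) -> (-24,-8) [heading=180, draw]
FD 19: (-24,-8) -> (-43,-8) [heading=180, draw]
FD 13: (-43,-8) -> (-56,-8) [heading=180, draw]
REPEAT 6 [
  -- iteration 1/6 --
  RT 180: heading 180 -> 0
  BK 20: (-56,-8) -> (-76,-8) [heading=0, draw]
  PD: pen down
  -- iteration 2/6 --
  RT 180: heading 0 -> 180
  BK 20: (-76,-8) -> (-56,-8) [heading=180, draw]
  PD: pen down
  -- iteration 3/6 --
  RT 180: heading 180 -> 0
  BK 20: (-56,-8) -> (-76,-8) [heading=0, draw]
  PD: pen down
  -- iteration 4/6 --
  RT 180: heading 0 -> 180
  BK 20: (-76,-8) -> (-56,-8) [heading=180, draw]
  PD: pen down
  -- iteration 5/6 --
  RT 180: heading 180 -> 0
  BK 20: (-56,-8) -> (-76,-8) [heading=0, draw]
  PD: pen down
  -- iteration 6/6 --
  RT 180: heading 0 -> 180
  BK 20: (-76,-8) -> (-56,-8) [heading=180, draw]
  PD: pen down
]
RT 150: heading 180 -> 30
RT 30: heading 30 -> 0
FD 14: (-56,-8) -> (-42,-8) [heading=0, draw]
Final: pos=(-42,-8), heading=0, 10 segment(s) drawn

Start position: (-4, -8)
Final position: (-42, -8)
Distance = 38; >= 1e-6 -> NOT closed

Answer: no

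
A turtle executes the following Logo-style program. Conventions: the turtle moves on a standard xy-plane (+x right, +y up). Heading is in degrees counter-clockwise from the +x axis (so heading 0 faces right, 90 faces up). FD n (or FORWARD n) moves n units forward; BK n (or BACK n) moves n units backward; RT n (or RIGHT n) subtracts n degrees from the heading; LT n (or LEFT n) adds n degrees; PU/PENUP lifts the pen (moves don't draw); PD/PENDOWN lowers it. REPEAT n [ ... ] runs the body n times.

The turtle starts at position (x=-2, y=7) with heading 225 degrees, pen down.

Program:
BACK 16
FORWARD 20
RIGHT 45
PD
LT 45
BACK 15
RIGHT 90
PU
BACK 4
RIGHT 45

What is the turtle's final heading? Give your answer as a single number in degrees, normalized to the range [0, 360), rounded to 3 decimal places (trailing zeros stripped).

Executing turtle program step by step:
Start: pos=(-2,7), heading=225, pen down
BK 16: (-2,7) -> (9.314,18.314) [heading=225, draw]
FD 20: (9.314,18.314) -> (-4.828,4.172) [heading=225, draw]
RT 45: heading 225 -> 180
PD: pen down
LT 45: heading 180 -> 225
BK 15: (-4.828,4.172) -> (5.778,14.778) [heading=225, draw]
RT 90: heading 225 -> 135
PU: pen up
BK 4: (5.778,14.778) -> (8.607,11.95) [heading=135, move]
RT 45: heading 135 -> 90
Final: pos=(8.607,11.95), heading=90, 3 segment(s) drawn

Answer: 90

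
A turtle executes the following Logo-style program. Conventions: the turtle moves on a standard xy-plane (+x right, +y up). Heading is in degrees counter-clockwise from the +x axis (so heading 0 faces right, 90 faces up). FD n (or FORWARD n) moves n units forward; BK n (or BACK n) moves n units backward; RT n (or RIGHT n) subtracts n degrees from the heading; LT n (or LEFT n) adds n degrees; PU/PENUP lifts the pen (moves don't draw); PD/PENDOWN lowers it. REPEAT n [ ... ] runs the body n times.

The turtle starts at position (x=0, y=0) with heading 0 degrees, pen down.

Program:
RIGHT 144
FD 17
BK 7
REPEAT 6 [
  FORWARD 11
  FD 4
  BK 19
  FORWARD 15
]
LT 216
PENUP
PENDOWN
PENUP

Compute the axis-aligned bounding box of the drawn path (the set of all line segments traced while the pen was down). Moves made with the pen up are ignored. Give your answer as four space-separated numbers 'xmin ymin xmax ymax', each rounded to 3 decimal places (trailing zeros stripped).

Executing turtle program step by step:
Start: pos=(0,0), heading=0, pen down
RT 144: heading 0 -> 216
FD 17: (0,0) -> (-13.753,-9.992) [heading=216, draw]
BK 7: (-13.753,-9.992) -> (-8.09,-5.878) [heading=216, draw]
REPEAT 6 [
  -- iteration 1/6 --
  FD 11: (-8.09,-5.878) -> (-16.989,-12.343) [heading=216, draw]
  FD 4: (-16.989,-12.343) -> (-20.225,-14.695) [heading=216, draw]
  BK 19: (-20.225,-14.695) -> (-4.854,-3.527) [heading=216, draw]
  FD 15: (-4.854,-3.527) -> (-16.989,-12.343) [heading=216, draw]
  -- iteration 2/6 --
  FD 11: (-16.989,-12.343) -> (-25.889,-18.809) [heading=216, draw]
  FD 4: (-25.889,-18.809) -> (-29.125,-21.16) [heading=216, draw]
  BK 19: (-29.125,-21.16) -> (-13.753,-9.992) [heading=216, draw]
  FD 15: (-13.753,-9.992) -> (-25.889,-18.809) [heading=216, draw]
  -- iteration 3/6 --
  FD 11: (-25.889,-18.809) -> (-34.788,-25.275) [heading=216, draw]
  FD 4: (-34.788,-25.275) -> (-38.024,-27.626) [heading=216, draw]
  BK 19: (-38.024,-27.626) -> (-22.652,-16.458) [heading=216, draw]
  FD 15: (-22.652,-16.458) -> (-34.788,-25.275) [heading=216, draw]
  -- iteration 4/6 --
  FD 11: (-34.788,-25.275) -> (-43.687,-31.74) [heading=216, draw]
  FD 4: (-43.687,-31.74) -> (-46.923,-34.092) [heading=216, draw]
  BK 19: (-46.923,-34.092) -> (-31.552,-22.924) [heading=216, draw]
  FD 15: (-31.552,-22.924) -> (-43.687,-31.74) [heading=216, draw]
  -- iteration 5/6 --
  FD 11: (-43.687,-31.74) -> (-52.586,-38.206) [heading=216, draw]
  FD 4: (-52.586,-38.206) -> (-55.822,-40.557) [heading=216, draw]
  BK 19: (-55.822,-40.557) -> (-40.451,-29.389) [heading=216, draw]
  FD 15: (-40.451,-29.389) -> (-52.586,-38.206) [heading=216, draw]
  -- iteration 6/6 --
  FD 11: (-52.586,-38.206) -> (-61.485,-44.672) [heading=216, draw]
  FD 4: (-61.485,-44.672) -> (-64.721,-47.023) [heading=216, draw]
  BK 19: (-64.721,-47.023) -> (-49.35,-35.855) [heading=216, draw]
  FD 15: (-49.35,-35.855) -> (-61.485,-44.672) [heading=216, draw]
]
LT 216: heading 216 -> 72
PU: pen up
PD: pen down
PU: pen up
Final: pos=(-61.485,-44.672), heading=72, 26 segment(s) drawn

Segment endpoints: x in {-64.721, -61.485, -61.485, -55.822, -52.586, -49.35, -46.923, -43.687, -40.451, -38.024, -34.788, -31.552, -29.125, -25.889, -22.652, -20.225, -16.989, -13.753, -13.753, -8.09, -4.854, 0}, y in {-47.023, -44.672, -40.557, -38.206, -35.855, -34.092, -31.74, -31.74, -29.389, -27.626, -25.275, -22.924, -21.16, -18.809, -16.458, -14.695, -12.343, -9.992, -5.878, -3.527, 0}
xmin=-64.721, ymin=-47.023, xmax=0, ymax=0

Answer: -64.721 -47.023 0 0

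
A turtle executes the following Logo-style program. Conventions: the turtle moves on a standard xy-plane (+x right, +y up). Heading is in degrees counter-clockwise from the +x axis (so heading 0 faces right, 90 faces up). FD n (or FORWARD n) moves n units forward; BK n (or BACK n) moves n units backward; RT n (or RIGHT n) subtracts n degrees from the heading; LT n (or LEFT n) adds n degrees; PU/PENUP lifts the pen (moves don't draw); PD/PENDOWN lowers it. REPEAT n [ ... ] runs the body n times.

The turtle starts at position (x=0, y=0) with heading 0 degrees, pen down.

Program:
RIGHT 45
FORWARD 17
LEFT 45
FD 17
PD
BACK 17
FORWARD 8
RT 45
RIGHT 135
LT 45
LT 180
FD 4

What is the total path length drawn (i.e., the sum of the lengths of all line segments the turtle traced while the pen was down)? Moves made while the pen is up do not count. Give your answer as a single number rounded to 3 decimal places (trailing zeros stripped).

Answer: 63

Derivation:
Executing turtle program step by step:
Start: pos=(0,0), heading=0, pen down
RT 45: heading 0 -> 315
FD 17: (0,0) -> (12.021,-12.021) [heading=315, draw]
LT 45: heading 315 -> 0
FD 17: (12.021,-12.021) -> (29.021,-12.021) [heading=0, draw]
PD: pen down
BK 17: (29.021,-12.021) -> (12.021,-12.021) [heading=0, draw]
FD 8: (12.021,-12.021) -> (20.021,-12.021) [heading=0, draw]
RT 45: heading 0 -> 315
RT 135: heading 315 -> 180
LT 45: heading 180 -> 225
LT 180: heading 225 -> 45
FD 4: (20.021,-12.021) -> (22.849,-9.192) [heading=45, draw]
Final: pos=(22.849,-9.192), heading=45, 5 segment(s) drawn

Segment lengths:
  seg 1: (0,0) -> (12.021,-12.021), length = 17
  seg 2: (12.021,-12.021) -> (29.021,-12.021), length = 17
  seg 3: (29.021,-12.021) -> (12.021,-12.021), length = 17
  seg 4: (12.021,-12.021) -> (20.021,-12.021), length = 8
  seg 5: (20.021,-12.021) -> (22.849,-9.192), length = 4
Total = 63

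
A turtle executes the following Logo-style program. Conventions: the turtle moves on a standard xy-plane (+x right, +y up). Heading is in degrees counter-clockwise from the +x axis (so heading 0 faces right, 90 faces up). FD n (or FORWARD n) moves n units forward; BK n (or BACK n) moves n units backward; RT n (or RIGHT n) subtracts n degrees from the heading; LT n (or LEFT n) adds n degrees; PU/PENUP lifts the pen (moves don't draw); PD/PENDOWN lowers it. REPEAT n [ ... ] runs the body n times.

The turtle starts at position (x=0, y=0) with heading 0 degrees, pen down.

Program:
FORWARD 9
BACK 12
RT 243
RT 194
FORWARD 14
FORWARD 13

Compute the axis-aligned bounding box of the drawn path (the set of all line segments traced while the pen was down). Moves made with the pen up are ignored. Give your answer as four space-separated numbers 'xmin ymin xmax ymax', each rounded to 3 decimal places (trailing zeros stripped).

Executing turtle program step by step:
Start: pos=(0,0), heading=0, pen down
FD 9: (0,0) -> (9,0) [heading=0, draw]
BK 12: (9,0) -> (-3,0) [heading=0, draw]
RT 243: heading 0 -> 117
RT 194: heading 117 -> 283
FD 14: (-3,0) -> (0.149,-13.641) [heading=283, draw]
FD 13: (0.149,-13.641) -> (3.074,-26.308) [heading=283, draw]
Final: pos=(3.074,-26.308), heading=283, 4 segment(s) drawn

Segment endpoints: x in {-3, 0, 0.149, 3.074, 9}, y in {-26.308, -13.641, 0}
xmin=-3, ymin=-26.308, xmax=9, ymax=0

Answer: -3 -26.308 9 0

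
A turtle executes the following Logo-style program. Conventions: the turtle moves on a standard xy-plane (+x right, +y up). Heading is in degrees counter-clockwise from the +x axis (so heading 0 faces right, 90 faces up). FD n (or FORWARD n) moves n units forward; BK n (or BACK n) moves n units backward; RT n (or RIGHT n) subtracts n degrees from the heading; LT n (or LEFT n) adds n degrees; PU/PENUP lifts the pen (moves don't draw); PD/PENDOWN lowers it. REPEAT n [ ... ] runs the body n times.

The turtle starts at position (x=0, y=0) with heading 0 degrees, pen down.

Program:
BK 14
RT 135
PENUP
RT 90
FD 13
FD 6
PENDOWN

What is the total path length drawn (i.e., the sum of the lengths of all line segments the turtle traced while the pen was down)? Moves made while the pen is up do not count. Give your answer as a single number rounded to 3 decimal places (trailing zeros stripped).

Executing turtle program step by step:
Start: pos=(0,0), heading=0, pen down
BK 14: (0,0) -> (-14,0) [heading=0, draw]
RT 135: heading 0 -> 225
PU: pen up
RT 90: heading 225 -> 135
FD 13: (-14,0) -> (-23.192,9.192) [heading=135, move]
FD 6: (-23.192,9.192) -> (-27.435,13.435) [heading=135, move]
PD: pen down
Final: pos=(-27.435,13.435), heading=135, 1 segment(s) drawn

Segment lengths:
  seg 1: (0,0) -> (-14,0), length = 14
Total = 14

Answer: 14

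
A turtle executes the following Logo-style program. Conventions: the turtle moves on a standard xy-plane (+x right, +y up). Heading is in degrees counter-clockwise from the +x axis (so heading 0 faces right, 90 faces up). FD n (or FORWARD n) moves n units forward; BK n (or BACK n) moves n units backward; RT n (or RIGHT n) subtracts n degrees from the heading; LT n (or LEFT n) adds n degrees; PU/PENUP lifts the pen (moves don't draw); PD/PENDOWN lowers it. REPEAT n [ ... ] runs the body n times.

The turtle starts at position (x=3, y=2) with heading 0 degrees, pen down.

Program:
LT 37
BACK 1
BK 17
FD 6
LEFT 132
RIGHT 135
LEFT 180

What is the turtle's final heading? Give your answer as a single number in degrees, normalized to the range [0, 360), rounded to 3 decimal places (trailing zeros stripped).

Answer: 214

Derivation:
Executing turtle program step by step:
Start: pos=(3,2), heading=0, pen down
LT 37: heading 0 -> 37
BK 1: (3,2) -> (2.201,1.398) [heading=37, draw]
BK 17: (2.201,1.398) -> (-11.375,-8.833) [heading=37, draw]
FD 6: (-11.375,-8.833) -> (-6.584,-5.222) [heading=37, draw]
LT 132: heading 37 -> 169
RT 135: heading 169 -> 34
LT 180: heading 34 -> 214
Final: pos=(-6.584,-5.222), heading=214, 3 segment(s) drawn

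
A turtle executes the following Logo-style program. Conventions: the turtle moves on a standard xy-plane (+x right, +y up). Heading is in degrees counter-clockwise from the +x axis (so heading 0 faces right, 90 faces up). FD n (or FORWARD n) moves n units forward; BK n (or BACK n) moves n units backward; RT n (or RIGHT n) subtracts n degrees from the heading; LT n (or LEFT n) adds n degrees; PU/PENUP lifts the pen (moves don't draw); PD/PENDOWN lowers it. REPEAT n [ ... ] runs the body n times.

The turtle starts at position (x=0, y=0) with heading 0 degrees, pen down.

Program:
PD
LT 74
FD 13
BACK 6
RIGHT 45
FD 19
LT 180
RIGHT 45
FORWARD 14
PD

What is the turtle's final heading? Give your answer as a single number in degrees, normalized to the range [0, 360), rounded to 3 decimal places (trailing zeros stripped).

Executing turtle program step by step:
Start: pos=(0,0), heading=0, pen down
PD: pen down
LT 74: heading 0 -> 74
FD 13: (0,0) -> (3.583,12.496) [heading=74, draw]
BK 6: (3.583,12.496) -> (1.929,6.729) [heading=74, draw]
RT 45: heading 74 -> 29
FD 19: (1.929,6.729) -> (18.547,15.94) [heading=29, draw]
LT 180: heading 29 -> 209
RT 45: heading 209 -> 164
FD 14: (18.547,15.94) -> (5.09,19.799) [heading=164, draw]
PD: pen down
Final: pos=(5.09,19.799), heading=164, 4 segment(s) drawn

Answer: 164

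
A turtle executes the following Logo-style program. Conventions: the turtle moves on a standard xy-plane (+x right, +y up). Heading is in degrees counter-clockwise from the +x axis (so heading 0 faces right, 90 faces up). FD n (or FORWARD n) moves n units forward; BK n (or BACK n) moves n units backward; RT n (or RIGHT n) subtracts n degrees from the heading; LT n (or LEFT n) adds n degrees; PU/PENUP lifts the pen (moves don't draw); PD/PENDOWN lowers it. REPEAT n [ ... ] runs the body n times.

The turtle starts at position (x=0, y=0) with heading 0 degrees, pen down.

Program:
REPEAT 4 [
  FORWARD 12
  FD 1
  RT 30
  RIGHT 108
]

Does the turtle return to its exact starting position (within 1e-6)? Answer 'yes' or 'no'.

Answer: no

Derivation:
Executing turtle program step by step:
Start: pos=(0,0), heading=0, pen down
REPEAT 4 [
  -- iteration 1/4 --
  FD 12: (0,0) -> (12,0) [heading=0, draw]
  FD 1: (12,0) -> (13,0) [heading=0, draw]
  RT 30: heading 0 -> 330
  RT 108: heading 330 -> 222
  -- iteration 2/4 --
  FD 12: (13,0) -> (4.082,-8.03) [heading=222, draw]
  FD 1: (4.082,-8.03) -> (3.339,-8.699) [heading=222, draw]
  RT 30: heading 222 -> 192
  RT 108: heading 192 -> 84
  -- iteration 3/4 --
  FD 12: (3.339,-8.699) -> (4.593,3.236) [heading=84, draw]
  FD 1: (4.593,3.236) -> (4.698,4.23) [heading=84, draw]
  RT 30: heading 84 -> 54
  RT 108: heading 54 -> 306
  -- iteration 4/4 --
  FD 12: (4.698,4.23) -> (11.751,-5.478) [heading=306, draw]
  FD 1: (11.751,-5.478) -> (12.339,-6.287) [heading=306, draw]
  RT 30: heading 306 -> 276
  RT 108: heading 276 -> 168
]
Final: pos=(12.339,-6.287), heading=168, 8 segment(s) drawn

Start position: (0, 0)
Final position: (12.339, -6.287)
Distance = 13.849; >= 1e-6 -> NOT closed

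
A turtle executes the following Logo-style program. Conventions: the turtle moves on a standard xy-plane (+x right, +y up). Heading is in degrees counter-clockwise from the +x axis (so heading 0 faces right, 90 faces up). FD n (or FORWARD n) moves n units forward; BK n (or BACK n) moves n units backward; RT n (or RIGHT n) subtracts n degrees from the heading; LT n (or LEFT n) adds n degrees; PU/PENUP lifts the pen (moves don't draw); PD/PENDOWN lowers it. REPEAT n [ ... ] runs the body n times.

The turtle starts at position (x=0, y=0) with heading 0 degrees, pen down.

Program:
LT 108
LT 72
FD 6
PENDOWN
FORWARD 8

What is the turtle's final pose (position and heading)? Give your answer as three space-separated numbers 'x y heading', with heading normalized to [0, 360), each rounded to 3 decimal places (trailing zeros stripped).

Answer: -14 0 180

Derivation:
Executing turtle program step by step:
Start: pos=(0,0), heading=0, pen down
LT 108: heading 0 -> 108
LT 72: heading 108 -> 180
FD 6: (0,0) -> (-6,0) [heading=180, draw]
PD: pen down
FD 8: (-6,0) -> (-14,0) [heading=180, draw]
Final: pos=(-14,0), heading=180, 2 segment(s) drawn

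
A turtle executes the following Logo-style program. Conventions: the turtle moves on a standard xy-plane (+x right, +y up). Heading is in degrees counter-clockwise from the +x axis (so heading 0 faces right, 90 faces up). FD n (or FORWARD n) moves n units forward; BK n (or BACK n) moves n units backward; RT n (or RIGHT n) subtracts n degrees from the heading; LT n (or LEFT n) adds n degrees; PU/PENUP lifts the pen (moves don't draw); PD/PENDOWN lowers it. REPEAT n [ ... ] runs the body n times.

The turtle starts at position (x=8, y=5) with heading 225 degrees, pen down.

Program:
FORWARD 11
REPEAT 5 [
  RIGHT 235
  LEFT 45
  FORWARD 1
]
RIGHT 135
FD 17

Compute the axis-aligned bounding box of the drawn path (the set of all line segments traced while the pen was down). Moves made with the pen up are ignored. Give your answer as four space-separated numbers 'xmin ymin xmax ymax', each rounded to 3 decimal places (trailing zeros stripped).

Executing turtle program step by step:
Start: pos=(8,5), heading=225, pen down
FD 11: (8,5) -> (0.222,-2.778) [heading=225, draw]
REPEAT 5 [
  -- iteration 1/5 --
  RT 235: heading 225 -> 350
  LT 45: heading 350 -> 35
  FD 1: (0.222,-2.778) -> (1.041,-2.205) [heading=35, draw]
  -- iteration 2/5 --
  RT 235: heading 35 -> 160
  LT 45: heading 160 -> 205
  FD 1: (1.041,-2.205) -> (0.135,-2.627) [heading=205, draw]
  -- iteration 3/5 --
  RT 235: heading 205 -> 330
  LT 45: heading 330 -> 15
  FD 1: (0.135,-2.627) -> (1.101,-2.368) [heading=15, draw]
  -- iteration 4/5 --
  RT 235: heading 15 -> 140
  LT 45: heading 140 -> 185
  FD 1: (1.101,-2.368) -> (0.104,-2.456) [heading=185, draw]
  -- iteration 5/5 --
  RT 235: heading 185 -> 310
  LT 45: heading 310 -> 355
  FD 1: (0.104,-2.456) -> (1.101,-2.543) [heading=355, draw]
]
RT 135: heading 355 -> 220
FD 17: (1.101,-2.543) -> (-11.922,-13.47) [heading=220, draw]
Final: pos=(-11.922,-13.47), heading=220, 7 segment(s) drawn

Segment endpoints: x in {-11.922, 0.104, 0.135, 0.222, 1.041, 1.101, 8}, y in {-13.47, -2.778, -2.627, -2.543, -2.456, -2.368, -2.205, 5}
xmin=-11.922, ymin=-13.47, xmax=8, ymax=5

Answer: -11.922 -13.47 8 5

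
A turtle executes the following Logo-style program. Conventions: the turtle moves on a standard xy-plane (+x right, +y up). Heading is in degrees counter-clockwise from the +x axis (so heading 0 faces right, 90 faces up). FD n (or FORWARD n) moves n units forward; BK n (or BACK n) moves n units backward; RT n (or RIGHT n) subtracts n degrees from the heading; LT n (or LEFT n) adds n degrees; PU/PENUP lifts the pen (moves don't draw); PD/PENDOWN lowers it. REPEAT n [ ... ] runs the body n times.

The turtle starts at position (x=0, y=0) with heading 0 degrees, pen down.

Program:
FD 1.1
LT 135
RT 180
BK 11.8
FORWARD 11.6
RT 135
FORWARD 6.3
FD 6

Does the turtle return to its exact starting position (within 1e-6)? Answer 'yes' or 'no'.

Answer: no

Derivation:
Executing turtle program step by step:
Start: pos=(0,0), heading=0, pen down
FD 1.1: (0,0) -> (1.1,0) [heading=0, draw]
LT 135: heading 0 -> 135
RT 180: heading 135 -> 315
BK 11.8: (1.1,0) -> (-7.244,8.344) [heading=315, draw]
FD 11.6: (-7.244,8.344) -> (0.959,0.141) [heading=315, draw]
RT 135: heading 315 -> 180
FD 6.3: (0.959,0.141) -> (-5.341,0.141) [heading=180, draw]
FD 6: (-5.341,0.141) -> (-11.341,0.141) [heading=180, draw]
Final: pos=(-11.341,0.141), heading=180, 5 segment(s) drawn

Start position: (0, 0)
Final position: (-11.341, 0.141)
Distance = 11.342; >= 1e-6 -> NOT closed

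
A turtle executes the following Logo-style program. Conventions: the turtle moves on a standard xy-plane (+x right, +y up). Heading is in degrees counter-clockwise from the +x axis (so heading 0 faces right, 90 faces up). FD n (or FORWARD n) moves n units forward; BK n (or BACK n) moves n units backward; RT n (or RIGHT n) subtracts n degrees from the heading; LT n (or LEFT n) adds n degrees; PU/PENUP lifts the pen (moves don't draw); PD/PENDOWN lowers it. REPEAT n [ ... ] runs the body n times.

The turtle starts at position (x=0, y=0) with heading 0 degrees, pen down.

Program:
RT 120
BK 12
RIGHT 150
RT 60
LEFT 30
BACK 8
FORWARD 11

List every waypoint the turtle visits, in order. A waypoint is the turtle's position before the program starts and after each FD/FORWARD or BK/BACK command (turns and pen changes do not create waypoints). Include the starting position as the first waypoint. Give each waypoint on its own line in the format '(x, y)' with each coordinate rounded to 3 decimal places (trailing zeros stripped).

Executing turtle program step by step:
Start: pos=(0,0), heading=0, pen down
RT 120: heading 0 -> 240
BK 12: (0,0) -> (6,10.392) [heading=240, draw]
RT 150: heading 240 -> 90
RT 60: heading 90 -> 30
LT 30: heading 30 -> 60
BK 8: (6,10.392) -> (2,3.464) [heading=60, draw]
FD 11: (2,3.464) -> (7.5,12.99) [heading=60, draw]
Final: pos=(7.5,12.99), heading=60, 3 segment(s) drawn
Waypoints (4 total):
(0, 0)
(6, 10.392)
(2, 3.464)
(7.5, 12.99)

Answer: (0, 0)
(6, 10.392)
(2, 3.464)
(7.5, 12.99)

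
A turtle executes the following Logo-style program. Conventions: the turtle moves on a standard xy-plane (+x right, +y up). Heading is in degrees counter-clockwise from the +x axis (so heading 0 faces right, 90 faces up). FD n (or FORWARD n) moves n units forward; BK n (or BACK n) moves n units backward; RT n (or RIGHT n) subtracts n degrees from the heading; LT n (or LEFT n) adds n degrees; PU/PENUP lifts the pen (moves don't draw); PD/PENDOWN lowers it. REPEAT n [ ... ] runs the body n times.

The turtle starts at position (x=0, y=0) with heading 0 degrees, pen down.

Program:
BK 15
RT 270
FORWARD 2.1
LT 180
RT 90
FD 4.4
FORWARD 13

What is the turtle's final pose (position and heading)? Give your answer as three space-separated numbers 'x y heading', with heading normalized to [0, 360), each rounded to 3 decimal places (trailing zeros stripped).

Executing turtle program step by step:
Start: pos=(0,0), heading=0, pen down
BK 15: (0,0) -> (-15,0) [heading=0, draw]
RT 270: heading 0 -> 90
FD 2.1: (-15,0) -> (-15,2.1) [heading=90, draw]
LT 180: heading 90 -> 270
RT 90: heading 270 -> 180
FD 4.4: (-15,2.1) -> (-19.4,2.1) [heading=180, draw]
FD 13: (-19.4,2.1) -> (-32.4,2.1) [heading=180, draw]
Final: pos=(-32.4,2.1), heading=180, 4 segment(s) drawn

Answer: -32.4 2.1 180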